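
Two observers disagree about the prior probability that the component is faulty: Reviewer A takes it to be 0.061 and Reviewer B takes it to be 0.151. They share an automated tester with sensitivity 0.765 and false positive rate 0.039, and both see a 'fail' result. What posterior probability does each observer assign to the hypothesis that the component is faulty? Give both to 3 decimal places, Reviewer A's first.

Reviewer A: 0.560; Reviewer B: 0.777

P('+'|H) = 0.765, P('+'|¬H) = 0.039.
Reviewer A: numerator 0.765·0.061 = 0.046665; evidence = 0.046665+0.039·0.939 = 0.083286; posterior = 0.560.
Reviewer B: numerator 0.765·0.151 = 0.11551; evidence = 0.11551+0.039·0.849 = 0.14863; posterior = 0.777.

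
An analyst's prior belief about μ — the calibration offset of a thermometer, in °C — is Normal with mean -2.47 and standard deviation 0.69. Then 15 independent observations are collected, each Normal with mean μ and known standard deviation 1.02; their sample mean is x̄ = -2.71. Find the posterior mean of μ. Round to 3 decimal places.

Posterior mean ≈ -2.679

Prior precision 1/τ₀² = 1/0.69² = 2.10040; data precision n/σ² = 15/1.02² = 14.4175.
Posterior precision = 2.10040 + 14.4175 = 16.5179.
Posterior mean = (2.10040·-2.47 + 14.4175·-2.71) / 16.5179 = -2.679.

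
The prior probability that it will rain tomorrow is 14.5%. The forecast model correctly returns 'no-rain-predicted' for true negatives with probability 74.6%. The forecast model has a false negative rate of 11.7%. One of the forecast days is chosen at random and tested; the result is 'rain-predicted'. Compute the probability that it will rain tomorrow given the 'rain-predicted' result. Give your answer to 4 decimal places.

Write H for 'it will rain tomorrow'. Prior odds H:¬H = 0.145/0.855 = 0.16959. For the 'rain-predicted' outcome, the likelihood ratio is 0.883/0.254 = 3.4764.
Posterior odds = 0.16959 × 3.4764 = 0.58956, so P(H|E) = 0.58956/(1+0.58956) = 0.3709.

P(H | E) ≈ 0.3709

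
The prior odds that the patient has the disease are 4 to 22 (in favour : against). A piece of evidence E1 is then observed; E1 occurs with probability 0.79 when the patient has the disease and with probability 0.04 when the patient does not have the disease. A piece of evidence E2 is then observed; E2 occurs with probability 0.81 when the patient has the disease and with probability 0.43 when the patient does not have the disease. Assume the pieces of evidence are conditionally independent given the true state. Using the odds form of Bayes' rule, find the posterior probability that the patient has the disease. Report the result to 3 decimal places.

Posterior probability ≈ 0.871

Prior odds = 4/22 = 0.18182. In log-odds, ln(0.18182) = -1.7047.
Add log likelihood ratios: ln(19.750) + ln(1.8837) = 3.6164.
Posterior log-odds = 1.9117, so posterior odds = exp(1.9117) = 6.7643. Converting, P(H|E) = 6.7643/7.7643 = 0.871.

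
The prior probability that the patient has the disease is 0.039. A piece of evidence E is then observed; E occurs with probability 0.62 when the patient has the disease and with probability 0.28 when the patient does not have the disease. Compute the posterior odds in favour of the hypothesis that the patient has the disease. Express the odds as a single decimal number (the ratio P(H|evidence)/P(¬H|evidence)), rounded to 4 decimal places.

Prior odds = 0.039/(1−0.039) = 0.040583.
Likelihood ratio for E = 0.62/0.28 = 2.2143.
Posterior odds = prior odds × LR = 0.089862.

Posterior odds ≈ 0.0899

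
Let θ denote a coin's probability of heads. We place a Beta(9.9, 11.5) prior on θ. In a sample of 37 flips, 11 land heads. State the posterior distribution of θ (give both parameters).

Posterior: Beta(20.9, 37.5)

The binomial likelihood is conjugate to the Beta prior: with 11 successes and 26 failures, the posterior is Beta(9.9+11, 11.5+26) = Beta(20.9, 37.5).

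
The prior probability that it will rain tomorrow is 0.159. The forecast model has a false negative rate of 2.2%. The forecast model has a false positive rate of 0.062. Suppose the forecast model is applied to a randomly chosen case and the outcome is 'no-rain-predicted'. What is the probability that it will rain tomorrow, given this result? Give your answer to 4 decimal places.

P(H | E) ≈ 0.0044

Write H for 'it will rain tomorrow'. Prior odds H:¬H = 0.159/0.841 = 0.18906. For the 'no-rain-predicted' outcome, the likelihood ratio is 0.022/0.938 = 0.023454.
Posterior odds = 0.18906 × 0.023454 = 0.0044343, so P(H|E) = 0.0044343/(1+0.0044343) = 0.0044.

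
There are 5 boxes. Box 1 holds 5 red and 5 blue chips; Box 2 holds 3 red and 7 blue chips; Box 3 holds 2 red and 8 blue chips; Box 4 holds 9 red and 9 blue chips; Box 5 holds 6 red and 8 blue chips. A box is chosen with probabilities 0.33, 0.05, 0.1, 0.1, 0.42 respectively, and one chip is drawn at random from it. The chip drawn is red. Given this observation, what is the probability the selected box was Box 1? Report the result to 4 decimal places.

Posterior probability ≈ 0.3837

P(red|Box 1) = 0.5; P(red|Box 2) = 0.3; P(red|Box 3) = 0.2; P(red|Box 4) = 0.5; P(red|Box 5) = 0.4286.
Prior × likelihood for each source: 0.33·0.5=0.1650, 0.05·0.3=0.01500, 0.1·0.2=0.02000, 0.1·0.5=0.05000, 0.42·0.4286=0.1800. Summing gives P(red) = 0.43000.
P(Box 1 | red) = 0.1650 / 0.43000 = 0.3837.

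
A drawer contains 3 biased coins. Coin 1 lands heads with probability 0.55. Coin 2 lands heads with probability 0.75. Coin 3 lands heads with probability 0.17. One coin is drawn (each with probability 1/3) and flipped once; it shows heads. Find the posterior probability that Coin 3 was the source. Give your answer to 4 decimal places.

Tabulate prior·likelihood by source: [1] prior 0.333333, lik 0.55, product 0.1833; [2] prior 0.333333, lik 0.75, product 0.2500; [3] prior 0.333333, lik 0.17, product 0.05667.
Normalizing constant = 0.49000; the posterior for Coin 3 is its product over the sum, 0.05667/0.49000 = 0.1156.

Posterior probability ≈ 0.1156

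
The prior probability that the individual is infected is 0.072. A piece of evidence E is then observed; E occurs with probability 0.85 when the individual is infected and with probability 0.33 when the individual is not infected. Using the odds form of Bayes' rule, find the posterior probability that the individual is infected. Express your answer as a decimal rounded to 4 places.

Posterior probability ≈ 0.1666

Prior odds = 0.072/(1−0.072) = 0.077586. In log-odds, ln(0.077586) = -2.5564.
Add log likelihood ratio: ln(2.5758) = 0.94614.
Posterior log-odds = -1.6102, so posterior odds = exp(-1.6102) = 0.19984. Converting, P(H|E) = 0.19984/1.1998 = 0.1666.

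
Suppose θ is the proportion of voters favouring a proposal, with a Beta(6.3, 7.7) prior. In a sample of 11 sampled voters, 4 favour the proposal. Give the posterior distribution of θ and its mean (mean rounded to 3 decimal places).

Observing 4 successes and 7 failures updates Beta(6.3, 7.7) by adding the success and failure counts to the two shape parameters: α = 6.3+4 = 10.3, β = 7.7+7 = 14.7.
Posterior mean = α/(α+β) = 10.3/25 = 0.412.

Posterior: Beta(10.3, 14.7); mean ≈ 0.412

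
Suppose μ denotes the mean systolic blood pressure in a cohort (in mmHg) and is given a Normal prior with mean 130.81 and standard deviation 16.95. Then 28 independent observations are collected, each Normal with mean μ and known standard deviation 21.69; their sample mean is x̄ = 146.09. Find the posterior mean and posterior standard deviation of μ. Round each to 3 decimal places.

Posterior mean ≈ 145.246; posterior SD ≈ 3.984

With known σ, the Normal prior is conjugate. Weight on the data is w = (n/σ²)/(n/σ² + 1/τ₀²) = 0.0595167/(0.0595167+0.00348065) = 0.94475.
Posterior mean = w·x̄ + (1−w)·μ₀ = 0.94475·146.09 + 0.055251·130.81 = 145.246. Posterior variance = 1/(0.0595167+0.00348065) = 15.8737, so SD = 3.984.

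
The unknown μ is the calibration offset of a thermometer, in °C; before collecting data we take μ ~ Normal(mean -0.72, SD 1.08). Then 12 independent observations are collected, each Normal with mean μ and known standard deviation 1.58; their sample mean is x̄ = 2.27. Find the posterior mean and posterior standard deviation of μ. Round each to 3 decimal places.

Prior precision 1/τ₀² = 1/1.08² = 0.857339; data precision n/σ² = 12/1.58² = 4.80692.
Posterior precision = 0.857339 + 4.80692 = 5.66426, giving posterior SD = 1/√5.66426 = 0.420.
Posterior mean = (0.857339·-0.72 + 4.80692·2.27) / 5.66426 = 1.817.

Posterior mean ≈ 1.817; posterior SD ≈ 0.420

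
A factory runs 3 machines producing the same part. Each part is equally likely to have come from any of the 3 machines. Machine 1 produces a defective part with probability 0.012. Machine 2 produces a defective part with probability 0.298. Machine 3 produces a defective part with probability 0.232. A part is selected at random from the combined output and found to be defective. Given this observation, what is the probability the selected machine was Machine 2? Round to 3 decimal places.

Posterior probability ≈ 0.550

P(defective|M1) = 0.012; P(defective|M2) = 0.298; P(defective|M3) = 0.232.
Prior × likelihood for each source: 0.333333·0.012=0.004000, 0.333333·0.298=0.09933, 0.333333·0.232=0.07733. Summing gives P(defective) = 0.18067.
P(Machine 2 | defective) = 0.09933 / 0.18067 = 0.550.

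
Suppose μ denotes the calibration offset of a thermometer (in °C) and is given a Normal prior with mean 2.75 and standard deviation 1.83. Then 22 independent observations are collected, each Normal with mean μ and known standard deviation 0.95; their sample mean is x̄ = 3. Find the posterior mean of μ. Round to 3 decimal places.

Prior precision 1/τ₀² = 1/1.83² = 0.298606; data precision n/σ² = 22/0.95² = 24.3767.
Posterior precision = 0.298606 + 24.3767 = 24.6753.
Posterior mean = (0.298606·2.75 + 24.3767·3) / 24.6753 = 2.997.

Posterior mean ≈ 2.997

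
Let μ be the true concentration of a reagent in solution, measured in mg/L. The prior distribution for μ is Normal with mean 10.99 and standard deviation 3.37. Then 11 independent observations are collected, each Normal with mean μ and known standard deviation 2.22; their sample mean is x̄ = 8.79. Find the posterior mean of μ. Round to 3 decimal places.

Posterior mean ≈ 8.873

With known σ, the Normal prior is conjugate. Weight on the data is w = (n/σ²)/(n/σ² + 1/τ₀²) = 2.23196/(2.23196+0.0880522) = 0.96205.
Posterior mean = w·x̄ + (1−w)·μ₀ = 0.96205·8.79 + 0.037953·10.99 = 8.873.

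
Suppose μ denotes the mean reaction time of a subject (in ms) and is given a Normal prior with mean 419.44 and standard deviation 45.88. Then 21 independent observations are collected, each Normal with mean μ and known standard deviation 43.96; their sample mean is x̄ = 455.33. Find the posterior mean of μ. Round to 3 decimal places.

Posterior mean ≈ 453.827

With known σ, the Normal prior is conjugate. Weight on the data is w = (n/σ²)/(n/σ² + 1/τ₀²) = 0.0108669/(0.0108669+0.00047507) = 0.95811.
Posterior mean = w·x̄ + (1−w)·μ₀ = 0.95811·455.33 + 0.041886·419.44 = 453.827.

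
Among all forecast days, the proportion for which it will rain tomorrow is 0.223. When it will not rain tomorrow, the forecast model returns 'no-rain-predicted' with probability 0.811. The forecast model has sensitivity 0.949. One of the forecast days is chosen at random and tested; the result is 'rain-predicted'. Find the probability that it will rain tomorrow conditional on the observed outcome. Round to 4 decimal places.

P(H | E) ≈ 0.5903

Write H for 'it will rain tomorrow'. Prior odds H:¬H = 0.223/0.777 = 0.28700. For the 'rain-predicted' outcome, the likelihood ratio is 0.949/0.189 = 5.0212.
Posterior odds = 0.28700 × 5.0212 = 1.4411, so P(H|E) = 1.4411/(1+1.4411) = 0.5903.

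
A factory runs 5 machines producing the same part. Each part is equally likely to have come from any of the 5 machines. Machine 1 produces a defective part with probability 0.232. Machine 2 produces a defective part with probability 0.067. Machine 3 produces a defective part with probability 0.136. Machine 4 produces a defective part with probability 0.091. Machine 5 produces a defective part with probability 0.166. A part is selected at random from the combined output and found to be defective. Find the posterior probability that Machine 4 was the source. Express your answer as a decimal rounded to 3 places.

Posterior probability ≈ 0.132

Tabulate prior·likelihood by source: [1] prior 0.2, lik 0.232, product 0.04640; [2] prior 0.2, lik 0.067, product 0.01340; [3] prior 0.2, lik 0.136, product 0.02720; [4] prior 0.2, lik 0.091, product 0.01820; [5] prior 0.2, lik 0.166, product 0.03320.
Normalizing constant = 0.13840; the posterior for Machine 4 is its product over the sum, 0.01820/0.13840 = 0.132.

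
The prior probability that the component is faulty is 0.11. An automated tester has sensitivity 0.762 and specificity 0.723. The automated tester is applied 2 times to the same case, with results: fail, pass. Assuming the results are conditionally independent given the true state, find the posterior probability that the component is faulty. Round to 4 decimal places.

Posterior P(H) ≈ 0.1007

Let H be the event that the component is faulty; start with P(H) = 0.11. P('fail'|H) = 0.762, P('fail'|¬H) = 0.277.
Update on result 1 ('fail'): P(H) ← 0.762·0.1100 / (0.762·0.1100 + 0.277·0.8900) = 0.083820/0.33035 = 0.2537.
Update on result 2 ('pass'): P(H) ← 0.238·0.2537 / (0.238·0.2537 + 0.723·0.7463) = 0.060388/0.59994 = 0.1007.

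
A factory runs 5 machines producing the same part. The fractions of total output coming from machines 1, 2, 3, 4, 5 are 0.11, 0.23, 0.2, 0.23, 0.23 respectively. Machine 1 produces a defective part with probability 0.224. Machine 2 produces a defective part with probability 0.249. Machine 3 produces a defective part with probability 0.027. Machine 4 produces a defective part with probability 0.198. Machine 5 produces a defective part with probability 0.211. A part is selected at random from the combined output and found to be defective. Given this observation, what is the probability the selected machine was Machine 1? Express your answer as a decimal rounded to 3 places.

P(defective|M1) = 0.224; P(defective|M2) = 0.249; P(defective|M3) = 0.027; P(defective|M4) = 0.198; P(defective|M5) = 0.211.
Prior × likelihood for each source: 0.11·0.224=0.02464, 0.23·0.249=0.05727, 0.2·0.027=0.005400, 0.23·0.198=0.04554, 0.23·0.211=0.04853. Summing gives P(defective) = 0.18138.
P(Machine 1 | defective) = 0.02464 / 0.18138 = 0.136.

Posterior probability ≈ 0.136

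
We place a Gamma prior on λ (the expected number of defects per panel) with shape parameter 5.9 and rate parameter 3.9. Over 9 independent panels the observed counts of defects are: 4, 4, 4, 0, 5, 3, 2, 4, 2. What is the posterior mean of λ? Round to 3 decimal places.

The Poisson likelihood adds the total count to the shape and the number of exposure periods to the rate. Here ∑xᵢ = 28 and n = 9, so shape 5.9→33.9 and rate 3.9→12.9.
E[λ | data] = 33.9/12.9 = 2.628.

Posterior mean ≈ 2.628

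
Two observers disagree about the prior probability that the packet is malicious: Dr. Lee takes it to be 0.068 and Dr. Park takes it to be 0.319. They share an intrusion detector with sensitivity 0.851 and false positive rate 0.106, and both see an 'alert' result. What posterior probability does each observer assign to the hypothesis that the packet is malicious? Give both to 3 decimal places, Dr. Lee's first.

The likelihood ratio for an 'alert' result is 0.851/0.106 = 8.0283.
Dr. Lee: prior odds 0.068/0.932 = 0.072961; posterior odds 0.58576; posterior probability 0.369.
Dr. Park: prior odds 0.319/0.681 = 0.46843; posterior odds 3.7607; posterior probability 0.790.

Dr. Lee: 0.369; Dr. Park: 0.790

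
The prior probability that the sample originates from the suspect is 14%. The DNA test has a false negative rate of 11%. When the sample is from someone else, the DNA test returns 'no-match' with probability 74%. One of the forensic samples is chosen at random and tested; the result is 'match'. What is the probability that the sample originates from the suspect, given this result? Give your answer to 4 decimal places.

P(H | E) ≈ 0.3578

Write H for 'the sample originates from the suspect'. Prior odds H:¬H = 0.14/0.86 = 0.16279. For the 'match' outcome, the likelihood ratio is 0.89/0.26 = 3.4231.
Posterior odds = 0.16279 × 3.4231 = 0.55725, so P(H|E) = 0.55725/(1+0.55725) = 0.3578.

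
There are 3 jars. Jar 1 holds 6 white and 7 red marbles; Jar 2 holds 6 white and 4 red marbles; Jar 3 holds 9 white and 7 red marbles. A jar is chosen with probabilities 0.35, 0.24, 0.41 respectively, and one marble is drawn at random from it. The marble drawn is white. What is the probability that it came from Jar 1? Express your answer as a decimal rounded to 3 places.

Posterior probability ≈ 0.301

Tabulate prior·likelihood by source: [1] prior 0.35, lik 0.4615, product 0.1615; [2] prior 0.24, lik 0.6, product 0.1440; [3] prior 0.41, lik 0.5625, product 0.2306.
Normalizing constant = 0.53616; the posterior for Jar 1 is its product over the sum, 0.1615/0.53616 = 0.301.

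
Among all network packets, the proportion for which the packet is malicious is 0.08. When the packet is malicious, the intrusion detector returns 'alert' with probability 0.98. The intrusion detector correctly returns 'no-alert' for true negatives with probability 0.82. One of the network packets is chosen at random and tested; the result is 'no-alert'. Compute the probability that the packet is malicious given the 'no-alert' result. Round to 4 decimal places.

P(H | E) ≈ 0.0021

Let H be the event that the packet is malicious. P(H) = 0.08, so P(¬H) = 0.92. With E the 'no-alert' result, P(E|H) = 0.02 and P(E|¬H) = 0.82.
P(E) = 0.02·0.08 + 0.82·0.92 = 0.0016000 + 0.75440 = 0.75600.
By Bayes' theorem, P(H|E) = 0.0016000 / 0.75600 = 0.0021.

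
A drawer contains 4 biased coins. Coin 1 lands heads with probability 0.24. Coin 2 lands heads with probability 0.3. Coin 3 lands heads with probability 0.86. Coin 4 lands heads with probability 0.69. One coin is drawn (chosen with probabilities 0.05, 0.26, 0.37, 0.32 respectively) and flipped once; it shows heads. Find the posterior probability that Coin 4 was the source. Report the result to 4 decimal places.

Posterior probability ≈ 0.3510

Tabulate prior·likelihood by source: [1] prior 0.05, lik 0.24, product 0.01200; [2] prior 0.26, lik 0.3, product 0.07800; [3] prior 0.37, lik 0.86, product 0.3182; [4] prior 0.32, lik 0.69, product 0.2208.
Normalizing constant = 0.62900; the posterior for Coin 4 is its product over the sum, 0.2208/0.62900 = 0.3510.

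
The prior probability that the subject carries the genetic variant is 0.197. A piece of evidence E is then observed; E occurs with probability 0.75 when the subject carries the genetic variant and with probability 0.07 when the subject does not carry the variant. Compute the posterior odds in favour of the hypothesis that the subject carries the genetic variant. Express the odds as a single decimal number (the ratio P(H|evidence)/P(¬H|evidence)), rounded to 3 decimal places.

Posterior odds ≈ 2.629

Prior odds = 0.197/(1−0.197) = 0.24533.
Likelihood ratio for E = 0.75/0.07 = 10.714.
Posterior odds = prior odds × LR = 2.6285.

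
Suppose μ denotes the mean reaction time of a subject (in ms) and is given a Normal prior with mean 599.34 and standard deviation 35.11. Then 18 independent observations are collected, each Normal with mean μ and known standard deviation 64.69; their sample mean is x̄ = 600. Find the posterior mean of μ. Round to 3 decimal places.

Posterior mean ≈ 599.895

Prior precision 1/τ₀² = 1/35.11² = 0.00081122; data precision n/σ² = 18/64.69² = 0.00430128.
Posterior precision = 0.00081122 + 0.00430128 = 0.00511250.
Posterior mean = (0.00081122·599.34 + 0.00430128·600) / 0.00511250 = 599.895.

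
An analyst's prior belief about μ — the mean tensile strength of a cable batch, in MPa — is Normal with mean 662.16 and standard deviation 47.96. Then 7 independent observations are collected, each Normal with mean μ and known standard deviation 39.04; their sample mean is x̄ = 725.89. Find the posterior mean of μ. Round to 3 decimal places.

Prior precision 1/τ₀² = 1/47.96² = 0.00043475; data precision n/σ² = 7/39.04² = 0.00459281.
Posterior precision = 0.00043475 + 0.00459281 = 0.00502756.
Posterior mean = (0.00043475·662.16 + 0.00459281·725.89) / 0.00502756 = 720.379.

Posterior mean ≈ 720.379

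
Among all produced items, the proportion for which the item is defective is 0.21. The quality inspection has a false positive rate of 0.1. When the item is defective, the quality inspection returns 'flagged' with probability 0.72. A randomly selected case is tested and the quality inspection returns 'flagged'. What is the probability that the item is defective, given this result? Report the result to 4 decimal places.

Write H for 'the item is defective'. Prior odds H:¬H = 0.21/0.79 = 0.26582. For the 'flagged' outcome, the likelihood ratio is 0.72/0.1 = 7.2000.
Posterior odds = 0.26582 × 7.2000 = 1.9139, so P(H|E) = 1.9139/(1+1.9139) = 0.6568.

P(H | E) ≈ 0.6568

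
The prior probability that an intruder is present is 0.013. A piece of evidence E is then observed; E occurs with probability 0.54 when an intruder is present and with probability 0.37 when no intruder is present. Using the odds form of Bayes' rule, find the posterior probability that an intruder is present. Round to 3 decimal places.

Posterior probability ≈ 0.019

Prior odds = 0.013/(1−0.013) = 0.013171.
Likelihood ratio for E = 0.54/0.37 = 1.4595.
Posterior odds = prior odds × LR = 0.019223.
Posterior probability = odds/(1+odds) = 0.019223/1.0192 = 0.019.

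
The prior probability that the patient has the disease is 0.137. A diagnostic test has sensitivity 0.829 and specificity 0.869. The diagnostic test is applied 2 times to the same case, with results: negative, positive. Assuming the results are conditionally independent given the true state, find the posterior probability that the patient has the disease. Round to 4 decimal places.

Let H be the event that the patient has the disease; start with P(H) = 0.137. P('positive'|H) = 0.829, P('positive'|¬H) = 0.131.
Update on result 1 ('negative'): P(H) ← 0.171·0.1370 / (0.171·0.1370 + 0.869·0.8630) = 0.023427/0.77337 = 0.0303.
Update on result 2 ('positive'): P(H) ← 0.829·0.0303 / (0.829·0.0303 + 0.131·0.9697) = 0.025112/0.15214 = 0.1651.

Posterior P(H) ≈ 0.1651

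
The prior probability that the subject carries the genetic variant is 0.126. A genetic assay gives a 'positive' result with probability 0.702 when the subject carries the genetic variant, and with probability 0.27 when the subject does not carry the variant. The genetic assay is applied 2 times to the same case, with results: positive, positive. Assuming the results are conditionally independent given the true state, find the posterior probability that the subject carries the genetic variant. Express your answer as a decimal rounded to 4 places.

With H the event that the subject carries the genetic variant, the joint likelihood of the observed sequence is P(data|H) = 0.702·0.702 = 0.49280 and P(data|¬H) = 0.27·0.27 = 0.072900.
Bayes: P(H|data) = 0.126·0.49280 / (0.126·0.49280 + 0.874·0.072900) = 0.062093/0.12581 = 0.4936.

Posterior P(H) ≈ 0.4936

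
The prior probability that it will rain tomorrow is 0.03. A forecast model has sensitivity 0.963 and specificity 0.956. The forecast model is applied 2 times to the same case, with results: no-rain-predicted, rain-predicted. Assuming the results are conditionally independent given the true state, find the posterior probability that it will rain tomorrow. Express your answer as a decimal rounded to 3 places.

Let H be the event that it will rain tomorrow; start with P(H) = 0.03. P('rain-predicted'|H) = 0.963, P('rain-predicted'|¬H) = 0.044.
Update on result 1 ('no-rain-predicted'): P(H) ← 0.037·0.0300 / (0.037·0.0300 + 0.956·0.9700) = 0.0011100/0.92843 = 0.0012.
Update on result 2 ('rain-predicted'): P(H) ← 0.963·0.0012 / (0.963·0.0012 + 0.044·0.9988) = 0.0011513/0.045099 = 0.0255.

Posterior P(H) ≈ 0.026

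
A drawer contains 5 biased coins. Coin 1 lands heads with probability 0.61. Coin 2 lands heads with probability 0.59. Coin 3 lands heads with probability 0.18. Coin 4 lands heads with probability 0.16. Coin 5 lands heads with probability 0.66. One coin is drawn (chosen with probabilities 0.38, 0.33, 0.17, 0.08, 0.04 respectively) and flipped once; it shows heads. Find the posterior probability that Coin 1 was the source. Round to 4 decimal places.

Tabulate prior·likelihood by source: [1] prior 0.38, lik 0.61, product 0.2318; [2] prior 0.33, lik 0.59, product 0.1947; [3] prior 0.17, lik 0.18, product 0.03060; [4] prior 0.08, lik 0.16, product 0.01280; [5] prior 0.04, lik 0.66, product 0.02640.
Normalizing constant = 0.49630; the posterior for Coin 1 is its product over the sum, 0.2318/0.49630 = 0.4671.

Posterior probability ≈ 0.4671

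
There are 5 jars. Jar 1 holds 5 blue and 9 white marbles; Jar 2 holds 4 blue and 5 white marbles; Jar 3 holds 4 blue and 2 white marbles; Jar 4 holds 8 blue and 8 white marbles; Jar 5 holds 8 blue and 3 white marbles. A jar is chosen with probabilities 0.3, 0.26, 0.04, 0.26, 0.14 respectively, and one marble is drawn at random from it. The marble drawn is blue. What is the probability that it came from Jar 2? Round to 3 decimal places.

P(blue|Jar 1) = 0.3571; P(blue|Jar 2) = 0.4444; P(blue|Jar 3) = 0.6667; P(blue|Jar 4) = 0.5; P(blue|Jar 5) = 0.7273.
Prior × likelihood for each source: 0.3·0.3571=0.1071, 0.26·0.4444=0.1156, 0.04·0.6667=0.02667, 0.26·0.5=0.1300, 0.14·0.7273=0.1018. Summing gives P(blue) = 0.48118.
P(Jar 2 | blue) = 0.1156 / 0.48118 = 0.240.

Posterior probability ≈ 0.240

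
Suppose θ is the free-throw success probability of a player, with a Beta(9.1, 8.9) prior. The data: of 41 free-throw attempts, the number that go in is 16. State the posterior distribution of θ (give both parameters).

Posterior: Beta(25.1, 33.9)

The binomial likelihood is conjugate to the Beta prior: with 16 successes and 25 failures, the posterior is Beta(9.1+16, 8.9+25) = Beta(25.1, 33.9).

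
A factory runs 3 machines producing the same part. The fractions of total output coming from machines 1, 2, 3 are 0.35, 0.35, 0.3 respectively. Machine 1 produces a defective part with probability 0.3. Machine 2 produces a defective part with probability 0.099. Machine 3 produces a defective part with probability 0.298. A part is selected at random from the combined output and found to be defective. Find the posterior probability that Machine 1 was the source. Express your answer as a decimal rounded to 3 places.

P(defective|M1) = 0.3; P(defective|M2) = 0.099; P(defective|M3) = 0.298.
Prior × likelihood for each source: 0.35·0.3=0.1050, 0.35·0.099=0.03465, 0.3·0.298=0.08940. Summing gives P(defective) = 0.22905.
P(Machine 1 | defective) = 0.1050 / 0.22905 = 0.458.

Posterior probability ≈ 0.458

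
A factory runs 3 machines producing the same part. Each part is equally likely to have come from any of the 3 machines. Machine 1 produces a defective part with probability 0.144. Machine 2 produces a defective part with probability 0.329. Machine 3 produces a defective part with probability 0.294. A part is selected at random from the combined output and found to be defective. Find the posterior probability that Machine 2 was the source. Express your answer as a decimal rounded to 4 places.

Tabulate prior·likelihood by source: [1] prior 0.333333, lik 0.144, product 0.04800; [2] prior 0.333333, lik 0.329, product 0.1097; [3] prior 0.333333, lik 0.294, product 0.09800.
Normalizing constant = 0.25567; the posterior for Machine 2 is its product over the sum, 0.1097/0.25567 = 0.4289.

Posterior probability ≈ 0.4289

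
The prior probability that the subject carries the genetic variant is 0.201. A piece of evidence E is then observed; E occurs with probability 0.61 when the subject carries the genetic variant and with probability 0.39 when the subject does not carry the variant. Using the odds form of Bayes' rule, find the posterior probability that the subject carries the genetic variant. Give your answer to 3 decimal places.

Posterior probability ≈ 0.282

Prior odds = 0.201/(1−0.201) = 0.25156. In log-odds, ln(0.25156) = -1.3801.
Add log likelihood ratio: ln(1.5641) = 0.44731.
Posterior log-odds = -0.93274, so posterior odds = exp(-0.93274) = 0.39347. Converting, P(H|E) = 0.39347/1.3935 = 0.282.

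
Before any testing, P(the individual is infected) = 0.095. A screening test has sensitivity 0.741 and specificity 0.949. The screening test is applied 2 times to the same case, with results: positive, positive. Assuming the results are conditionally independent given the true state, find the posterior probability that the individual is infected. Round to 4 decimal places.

With H the event that the individual is infected, the joint likelihood of the observed sequence is P(data|H) = 0.741·0.741 = 0.54908 and P(data|¬H) = 0.051·0.051 = 0.0026010.
Bayes: P(H|data) = 0.095·0.54908 / (0.095·0.54908 + 0.905·0.0026010) = 0.052163/0.054517 = 0.9568.

Posterior P(H) ≈ 0.9568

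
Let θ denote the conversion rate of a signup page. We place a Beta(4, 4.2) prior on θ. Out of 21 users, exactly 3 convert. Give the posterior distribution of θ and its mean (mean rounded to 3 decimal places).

Posterior: Beta(7, 22.2); mean ≈ 0.240

The binomial likelihood is conjugate to the Beta prior: with 3 successes and 18 failures, the posterior is Beta(4+3, 4.2+18) = Beta(7, 22.2).
Posterior mean = α/(α+β) = 7/29.2 = 0.240.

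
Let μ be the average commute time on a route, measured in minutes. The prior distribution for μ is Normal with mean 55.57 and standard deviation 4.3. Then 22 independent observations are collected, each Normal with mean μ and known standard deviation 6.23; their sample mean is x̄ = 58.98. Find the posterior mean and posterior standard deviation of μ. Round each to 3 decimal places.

Prior precision 1/τ₀² = 1/4.3² = 0.0540833; data precision n/σ² = 22/6.23² = 0.566822.
Posterior precision = 0.0540833 + 0.566822 = 0.620905, giving posterior SD = 1/√0.620905 = 1.269.
Posterior mean = (0.0540833·55.57 + 0.566822·58.98) / 0.620905 = 58.683.

Posterior mean ≈ 58.683; posterior SD ≈ 1.269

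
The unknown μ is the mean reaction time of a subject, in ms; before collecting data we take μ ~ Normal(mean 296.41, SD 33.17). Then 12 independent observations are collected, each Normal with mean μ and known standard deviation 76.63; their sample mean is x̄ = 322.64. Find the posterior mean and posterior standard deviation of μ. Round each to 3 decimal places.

Posterior mean ≈ 314.565; posterior SD ≈ 18.404

Prior precision 1/τ₀² = 1/33.17² = 0.00090889; data precision n/σ² = 12/76.63² = 0.00204354.
Posterior precision = 0.00090889 + 0.00204354 = 0.00295243, giving posterior SD = 1/√0.00295243 = 18.404.
Posterior mean = (0.00090889·296.41 + 0.00204354·322.64) / 0.00295243 = 314.565.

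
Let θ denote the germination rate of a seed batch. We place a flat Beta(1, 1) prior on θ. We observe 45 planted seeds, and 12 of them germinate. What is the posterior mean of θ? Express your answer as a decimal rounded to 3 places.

Observing 12 successes and 33 failures updates Beta(1, 1) by adding the success and failure counts to the two shape parameters: α = 1+12 = 13, β = 1+33 = 34.
E[θ | data] = 13/(13+34) = 0.277.

Posterior mean ≈ 0.277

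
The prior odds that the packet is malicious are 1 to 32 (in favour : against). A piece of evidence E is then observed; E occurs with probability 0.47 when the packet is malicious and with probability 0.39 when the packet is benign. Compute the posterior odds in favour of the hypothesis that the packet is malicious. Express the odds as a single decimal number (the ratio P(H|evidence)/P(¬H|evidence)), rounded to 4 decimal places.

Posterior odds ≈ 0.0377

Prior odds = 1/32 = 0.031250.
Likelihood ratio for E = 0.47/0.39 = 1.2051.
Posterior odds = prior odds × LR = 0.037660.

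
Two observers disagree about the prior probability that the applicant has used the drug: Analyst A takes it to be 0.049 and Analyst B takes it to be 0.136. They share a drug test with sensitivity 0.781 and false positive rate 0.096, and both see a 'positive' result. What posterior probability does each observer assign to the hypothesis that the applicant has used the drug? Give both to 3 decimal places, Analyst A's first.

Analyst A: 0.295; Analyst B: 0.562

P('+'|H) = 0.781, P('+'|¬H) = 0.096.
Analyst A: numerator 0.781·0.049 = 0.038269; evidence = 0.038269+0.096·0.951 = 0.12957; posterior = 0.295.
Analyst B: numerator 0.781·0.136 = 0.10622; evidence = 0.10622+0.096·0.864 = 0.18916; posterior = 0.562.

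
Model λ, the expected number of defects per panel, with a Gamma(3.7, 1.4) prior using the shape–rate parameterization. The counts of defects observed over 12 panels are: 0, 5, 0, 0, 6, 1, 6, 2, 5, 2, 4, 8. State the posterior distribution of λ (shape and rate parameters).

Posterior: Gamma(shape=42.7, rate=13.4)

The Poisson likelihood adds the total count to the shape and the number of exposure periods to the rate. Here ∑xᵢ = 39 and n = 12, so shape 3.7→42.7 and rate 1.4→13.4.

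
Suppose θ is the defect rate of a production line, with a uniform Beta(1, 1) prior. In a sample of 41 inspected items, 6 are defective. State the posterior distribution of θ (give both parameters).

Observing 6 successes and 35 failures updates Beta(1, 1) by adding the success and failure counts to the two shape parameters: α = 1+6 = 7, β = 1+35 = 36.

Posterior: Beta(7, 36)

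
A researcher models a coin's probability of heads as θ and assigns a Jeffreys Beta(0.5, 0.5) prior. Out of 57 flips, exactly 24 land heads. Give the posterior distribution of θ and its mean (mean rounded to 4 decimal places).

Posterior: Beta(24.5, 33.5); mean ≈ 0.4224

The binomial likelihood is conjugate to the Beta prior: with 24 successes and 33 failures, the posterior is Beta(0.5+24, 0.5+33) = Beta(24.5, 33.5).
E[θ | data] = 24.5/(24.5+33.5) = 0.4224.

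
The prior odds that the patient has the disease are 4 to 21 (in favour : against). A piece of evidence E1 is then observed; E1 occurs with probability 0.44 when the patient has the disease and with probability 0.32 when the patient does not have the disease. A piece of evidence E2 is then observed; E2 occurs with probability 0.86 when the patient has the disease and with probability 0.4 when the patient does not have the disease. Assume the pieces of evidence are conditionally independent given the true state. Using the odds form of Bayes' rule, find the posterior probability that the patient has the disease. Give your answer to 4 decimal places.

Posterior probability ≈ 0.3602

Prior odds = 4/21 = 0.19048. In log-odds, ln(0.19048) = -1.6582.
Add log likelihood ratios: ln(1.3750) + ln(2.1500) = 1.0839.
Posterior log-odds = -0.57431, so posterior odds = exp(-0.57431) = 0.56310. Converting, P(H|E) = 0.56310/1.5631 = 0.3602.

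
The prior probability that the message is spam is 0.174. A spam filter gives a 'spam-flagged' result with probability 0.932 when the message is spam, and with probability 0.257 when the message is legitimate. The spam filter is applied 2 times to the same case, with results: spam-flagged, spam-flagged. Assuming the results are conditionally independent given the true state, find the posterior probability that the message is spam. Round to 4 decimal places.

With H the event that the message is spam, the joint likelihood of the observed sequence is P(data|H) = 0.932·0.932 = 0.86862 and P(data|¬H) = 0.257·0.257 = 0.066049.
Bayes: P(H|data) = 0.174·0.86862 / (0.174·0.86862 + 0.826·0.066049) = 0.15114/0.20570 = 0.7348.

Posterior P(H) ≈ 0.7348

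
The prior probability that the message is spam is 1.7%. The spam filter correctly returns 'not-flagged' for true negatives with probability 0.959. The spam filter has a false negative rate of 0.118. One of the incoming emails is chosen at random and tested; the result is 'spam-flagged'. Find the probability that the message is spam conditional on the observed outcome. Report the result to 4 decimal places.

P(H | E) ≈ 0.2712

Write H for 'the message is spam'. Prior odds H:¬H = 0.017/0.983 = 0.017294. For the 'spam-flagged' outcome, the likelihood ratio is 0.882/0.041 = 21.512.
Posterior odds = 0.017294 × 21.512 = 0.37203, so P(H|E) = 0.37203/(1+0.37203) = 0.2712.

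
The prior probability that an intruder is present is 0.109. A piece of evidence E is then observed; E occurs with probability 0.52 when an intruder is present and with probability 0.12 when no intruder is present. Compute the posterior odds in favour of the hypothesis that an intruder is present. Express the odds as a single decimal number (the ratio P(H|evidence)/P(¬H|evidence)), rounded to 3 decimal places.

Prior odds = 0.109/(1−0.109) = 0.12233. In log-odds, ln(0.12233) = -2.1010.
Add log likelihood ratio: ln(4.3333) = 1.4663.
Posterior log-odds = -0.63466, so posterior odds = exp(-0.63466) = 0.53012.

Posterior odds ≈ 0.530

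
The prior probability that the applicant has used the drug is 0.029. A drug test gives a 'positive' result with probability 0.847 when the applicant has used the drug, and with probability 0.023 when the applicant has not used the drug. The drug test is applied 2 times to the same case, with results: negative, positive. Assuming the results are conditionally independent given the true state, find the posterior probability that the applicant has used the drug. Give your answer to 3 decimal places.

Posterior P(H) ≈ 0.147

Let H be the event that the applicant has used the drug; start with P(H) = 0.029. P('positive'|H) = 0.847, P('positive'|¬H) = 0.023.
Update on result 1 ('negative'): P(H) ← 0.153·0.0290 / (0.153·0.0290 + 0.977·0.9710) = 0.0044370/0.95310 = 0.0047.
Update on result 2 ('positive'): P(H) ← 0.847·0.0047 / (0.847·0.0047 + 0.023·0.9953) = 0.0039431/0.026836 = 0.1469.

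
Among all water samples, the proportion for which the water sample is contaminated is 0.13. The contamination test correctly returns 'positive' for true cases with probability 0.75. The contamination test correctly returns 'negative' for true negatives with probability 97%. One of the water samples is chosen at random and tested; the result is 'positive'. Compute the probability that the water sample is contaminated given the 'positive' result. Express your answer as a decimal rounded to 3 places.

P(H | E) ≈ 0.789

Let H be the event that the water sample is contaminated. P(H) = 0.13, so P(¬H) = 0.87. With E the 'positive' result, P(E|H) = 0.75 and P(E|¬H) = 0.03.
P(E) = 0.75·0.13 + 0.03·0.87 = 0.097500 + 0.026100 = 0.12360.
By Bayes' theorem, P(H|E) = 0.097500 / 0.12360 = 0.789.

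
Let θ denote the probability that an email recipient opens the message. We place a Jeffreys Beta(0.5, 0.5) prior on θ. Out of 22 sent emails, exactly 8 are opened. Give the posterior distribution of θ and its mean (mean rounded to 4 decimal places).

The binomial likelihood is conjugate to the Beta prior: with 8 successes and 14 failures, the posterior is Beta(0.5+8, 0.5+14) = Beta(8.5, 14.5).
E[θ | data] = 8.5/(8.5+14.5) = 0.3696.

Posterior: Beta(8.5, 14.5); mean ≈ 0.3696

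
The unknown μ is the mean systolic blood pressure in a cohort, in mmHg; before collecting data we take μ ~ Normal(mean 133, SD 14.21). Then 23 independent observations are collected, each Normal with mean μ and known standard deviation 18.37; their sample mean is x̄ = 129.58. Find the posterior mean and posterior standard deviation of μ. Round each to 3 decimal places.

Posterior mean ≈ 129.812; posterior SD ≈ 3.698

Prior precision 1/τ₀² = 1/14.21² = 0.00495236; data precision n/σ² = 23/18.37² = 0.0681569.
Posterior precision = 0.00495236 + 0.0681569 = 0.0731092, giving posterior SD = 1/√0.0731092 = 3.698.
Posterior mean = (0.00495236·133 + 0.0681569·129.58) / 0.0731092 = 129.812.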